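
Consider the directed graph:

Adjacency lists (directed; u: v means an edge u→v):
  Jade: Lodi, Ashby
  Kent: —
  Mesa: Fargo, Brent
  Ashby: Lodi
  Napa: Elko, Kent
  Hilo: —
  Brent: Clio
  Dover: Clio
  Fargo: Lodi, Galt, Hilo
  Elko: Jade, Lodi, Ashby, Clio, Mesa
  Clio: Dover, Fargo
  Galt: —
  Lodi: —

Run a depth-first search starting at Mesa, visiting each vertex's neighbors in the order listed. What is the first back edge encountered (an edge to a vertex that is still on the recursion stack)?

Dover→Clio

DFS from Mesa (visiting each vertex's neighbors in the order listed); mark gray on enter, black on exit:
Mesa gray
  Fargo gray
    Lodi gray
    Lodi black
    Galt gray
    Galt black
    Hilo gray
    Hilo black
  Fargo black
  Brent gray
    Clio gray
      Dover gray
        Dover→Clio: Clio is gray → back edge
First back edge: Dover → Clio.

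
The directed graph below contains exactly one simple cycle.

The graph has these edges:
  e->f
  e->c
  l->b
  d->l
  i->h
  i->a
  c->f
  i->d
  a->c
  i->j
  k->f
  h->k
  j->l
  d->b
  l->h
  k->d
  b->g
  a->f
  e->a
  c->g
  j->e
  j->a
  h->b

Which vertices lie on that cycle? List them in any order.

DFS with gray/black marking from h:
h gray
  k gray
    f gray
    f black
    d gray
      l gray
        b gray
          g gray
          g black
        b black
        l→h: h is gray → back edge
Back edge closes the cycle h → k → d → l → h; its vertices are {d, h, k, l}.

d, h, k, l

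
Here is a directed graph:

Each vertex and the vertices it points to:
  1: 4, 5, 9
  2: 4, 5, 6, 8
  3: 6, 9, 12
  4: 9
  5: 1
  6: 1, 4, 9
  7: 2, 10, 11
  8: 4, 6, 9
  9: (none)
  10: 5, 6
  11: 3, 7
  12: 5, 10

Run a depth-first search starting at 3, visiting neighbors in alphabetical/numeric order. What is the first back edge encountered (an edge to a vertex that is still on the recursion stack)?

5->1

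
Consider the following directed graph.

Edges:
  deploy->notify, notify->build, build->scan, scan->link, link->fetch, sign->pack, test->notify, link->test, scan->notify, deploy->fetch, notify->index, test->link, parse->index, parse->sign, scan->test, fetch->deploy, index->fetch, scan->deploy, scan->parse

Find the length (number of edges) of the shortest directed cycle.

For each vertex v, BFS finds the shortest path from v back to v.
The shortest such closed walk is deploy → fetch → deploy, length 2.

2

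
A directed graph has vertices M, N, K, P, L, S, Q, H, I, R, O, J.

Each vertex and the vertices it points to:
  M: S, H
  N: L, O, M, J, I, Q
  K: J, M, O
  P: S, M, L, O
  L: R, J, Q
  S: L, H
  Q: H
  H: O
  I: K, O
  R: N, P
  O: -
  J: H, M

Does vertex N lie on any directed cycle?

N is on a cycle iff N can reach itself via ≥1 edge.
N → L → R → N — yes.

Yes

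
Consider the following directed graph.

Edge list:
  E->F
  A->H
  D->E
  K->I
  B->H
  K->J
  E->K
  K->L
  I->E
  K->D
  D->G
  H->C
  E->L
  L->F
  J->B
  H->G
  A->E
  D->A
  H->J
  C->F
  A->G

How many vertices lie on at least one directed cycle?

A vertex is on a directed cycle iff it belongs to a strongly connected component of size ≥ 2 (or has a self-loop).
The vertices on cycles are {A, B, D, E, H, I, J, K} — 8 in total.

8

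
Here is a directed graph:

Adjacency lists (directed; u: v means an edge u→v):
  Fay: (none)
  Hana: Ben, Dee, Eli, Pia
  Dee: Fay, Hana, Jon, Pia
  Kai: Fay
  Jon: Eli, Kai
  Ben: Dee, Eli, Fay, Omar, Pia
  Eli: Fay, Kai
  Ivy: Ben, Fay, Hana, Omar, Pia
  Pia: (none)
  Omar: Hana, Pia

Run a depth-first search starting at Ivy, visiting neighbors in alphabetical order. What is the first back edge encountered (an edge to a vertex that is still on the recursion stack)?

Hana→Ben

DFS from Ivy (visiting neighbors in alphabetical order); mark gray on enter, black on exit:
Ivy gray
  Ben gray
    Dee gray
      Fay gray
      Fay black
      Hana gray
        Hana→Ben: Ben is gray → back edge
First back edge: Hana → Ben.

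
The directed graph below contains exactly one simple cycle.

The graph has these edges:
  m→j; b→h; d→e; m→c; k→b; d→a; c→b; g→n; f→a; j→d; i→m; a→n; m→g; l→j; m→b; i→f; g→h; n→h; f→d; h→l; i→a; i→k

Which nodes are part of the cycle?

a, d, h, j, l, n

DFS with gray/black marking from d:
d gray
  e gray
  e black
  a gray
    n gray
      h gray
        l gray
          j gray
            j→d: d is gray → back edge
Back edge closes the cycle d → a → n → h → l → j → d; its vertices are {a, d, h, j, l, n}.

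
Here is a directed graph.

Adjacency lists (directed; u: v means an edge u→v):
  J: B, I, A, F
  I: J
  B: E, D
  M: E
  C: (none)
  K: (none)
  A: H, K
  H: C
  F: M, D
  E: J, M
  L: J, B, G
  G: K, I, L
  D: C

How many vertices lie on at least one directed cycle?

A vertex is on a directed cycle iff it belongs to a strongly connected component of size ≥ 2 (or has a self-loop).
The vertices on cycles are {B, E, F, G, I, J, L, M} — 8 in total.

8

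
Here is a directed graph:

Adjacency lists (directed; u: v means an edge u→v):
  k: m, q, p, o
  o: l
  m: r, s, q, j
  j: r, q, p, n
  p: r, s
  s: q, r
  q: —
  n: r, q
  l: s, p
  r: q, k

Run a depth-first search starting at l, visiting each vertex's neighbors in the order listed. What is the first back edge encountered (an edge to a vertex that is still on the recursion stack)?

m→r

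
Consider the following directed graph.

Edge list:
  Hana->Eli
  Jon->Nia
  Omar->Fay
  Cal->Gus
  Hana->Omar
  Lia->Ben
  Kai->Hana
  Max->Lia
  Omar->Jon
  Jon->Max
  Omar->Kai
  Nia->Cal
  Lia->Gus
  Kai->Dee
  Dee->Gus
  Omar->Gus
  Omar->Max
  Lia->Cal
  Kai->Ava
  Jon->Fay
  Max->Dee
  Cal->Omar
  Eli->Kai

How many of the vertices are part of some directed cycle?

9

A vertex is on a directed cycle iff it belongs to a strongly connected component of size ≥ 2 (or has a self-loop).
The vertices on cycles are {Cal, Eli, Jon, Kai, Lia, Max, Nia, Hana, Omar} — 9 in total.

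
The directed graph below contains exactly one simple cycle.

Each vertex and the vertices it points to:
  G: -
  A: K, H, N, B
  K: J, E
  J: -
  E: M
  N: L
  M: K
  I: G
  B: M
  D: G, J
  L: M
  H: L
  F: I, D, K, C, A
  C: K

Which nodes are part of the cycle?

E, K, M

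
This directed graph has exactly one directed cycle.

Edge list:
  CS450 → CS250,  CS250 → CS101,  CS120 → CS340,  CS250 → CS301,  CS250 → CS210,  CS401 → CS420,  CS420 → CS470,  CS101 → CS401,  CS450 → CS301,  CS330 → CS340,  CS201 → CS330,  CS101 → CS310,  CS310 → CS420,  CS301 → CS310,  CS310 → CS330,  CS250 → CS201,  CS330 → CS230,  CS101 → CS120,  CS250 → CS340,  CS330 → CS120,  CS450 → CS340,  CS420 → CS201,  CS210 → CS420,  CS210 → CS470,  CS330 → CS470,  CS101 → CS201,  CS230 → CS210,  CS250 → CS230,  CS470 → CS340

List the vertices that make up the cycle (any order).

DFS with gray/black marking from CS230:
CS230 gray
  CS210 gray
    CS470 gray
      CS340 gray
      CS340 black
    CS470 black
    CS420 gray
      CS201 gray
        CS330 gray
          CS330→CS230: CS230 is gray → back edge
Back edge closes the cycle CS230 → CS210 → CS420 → CS201 → CS330 → CS230; its vertices are {CS201, CS210, CS230, CS330, CS420}.

CS201, CS210, CS230, CS330, CS420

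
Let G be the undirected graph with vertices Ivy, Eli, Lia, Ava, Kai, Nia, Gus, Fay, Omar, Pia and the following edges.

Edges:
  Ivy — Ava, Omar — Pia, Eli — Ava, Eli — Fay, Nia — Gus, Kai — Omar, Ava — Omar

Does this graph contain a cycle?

No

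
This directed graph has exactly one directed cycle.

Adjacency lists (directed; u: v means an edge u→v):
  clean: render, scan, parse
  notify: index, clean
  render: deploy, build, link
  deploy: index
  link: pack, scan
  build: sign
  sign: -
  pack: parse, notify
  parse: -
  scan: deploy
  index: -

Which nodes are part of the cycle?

DFS with gray/black marking from clean:
clean gray
  render gray
    deploy gray
      index gray
      index black
    deploy black
    build gray
      sign gray
      sign black
    build black
    link gray
      pack gray
        parse gray
        parse black
        notify gray
          notify→index: index black — skip
          notify→clean: clean is gray → back edge
Back edge closes the cycle clean → render → link → pack → notify → clean; its vertices are {link, pack, clean, notify, render}.

link, pack, clean, notify, render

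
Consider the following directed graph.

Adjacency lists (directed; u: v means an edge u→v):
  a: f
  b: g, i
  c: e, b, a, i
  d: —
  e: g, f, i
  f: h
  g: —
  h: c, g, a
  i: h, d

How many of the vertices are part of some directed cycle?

A vertex is on a directed cycle iff it belongs to a strongly connected component of size ≥ 2 (or has a self-loop).
The vertices on cycles are {a, b, c, e, f, h, i} — 7 in total.

7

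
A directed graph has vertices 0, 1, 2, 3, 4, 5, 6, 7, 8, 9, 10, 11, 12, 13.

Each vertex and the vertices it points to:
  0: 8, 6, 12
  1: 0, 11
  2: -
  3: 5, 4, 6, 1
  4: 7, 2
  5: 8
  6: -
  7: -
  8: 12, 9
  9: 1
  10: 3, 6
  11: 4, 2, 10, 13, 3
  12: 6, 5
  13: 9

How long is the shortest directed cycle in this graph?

For each vertex v, BFS finds the shortest path from v back to v.
The shortest such closed walk is 11 → 3 → 1 → 11, length 3.

3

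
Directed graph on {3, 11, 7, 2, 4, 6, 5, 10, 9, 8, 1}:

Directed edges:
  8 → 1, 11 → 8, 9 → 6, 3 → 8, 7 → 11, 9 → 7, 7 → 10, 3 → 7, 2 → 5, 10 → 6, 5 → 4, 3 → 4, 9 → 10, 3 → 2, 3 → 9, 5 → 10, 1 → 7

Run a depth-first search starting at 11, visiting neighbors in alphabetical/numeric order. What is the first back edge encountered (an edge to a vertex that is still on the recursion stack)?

DFS from 11 (visiting neighbors in alphabetical/numeric order); mark gray on enter, black on exit:
11 gray
  8 gray
    1 gray
      7 gray
        10 gray
          6 gray
          6 black
        10 black
        7→11: 11 is gray → back edge
First back edge: 7 → 11.

7→11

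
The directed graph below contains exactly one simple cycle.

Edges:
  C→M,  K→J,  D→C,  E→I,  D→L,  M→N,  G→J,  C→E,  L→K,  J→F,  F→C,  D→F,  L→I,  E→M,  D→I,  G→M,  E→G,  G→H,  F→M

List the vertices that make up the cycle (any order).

C, E, F, G, J

DFS with gray/black marking from F:
F gray
  C gray
    E gray
      I gray
      I black
      M gray
        N gray
        N black
      M black
      G gray
        H gray
        H black
        J gray
          J→F: F is gray → back edge
Back edge closes the cycle F → C → E → G → J → F; its vertices are {C, E, F, G, J}.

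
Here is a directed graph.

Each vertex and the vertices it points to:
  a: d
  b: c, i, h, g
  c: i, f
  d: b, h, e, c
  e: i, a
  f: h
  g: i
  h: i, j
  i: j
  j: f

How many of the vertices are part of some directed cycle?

7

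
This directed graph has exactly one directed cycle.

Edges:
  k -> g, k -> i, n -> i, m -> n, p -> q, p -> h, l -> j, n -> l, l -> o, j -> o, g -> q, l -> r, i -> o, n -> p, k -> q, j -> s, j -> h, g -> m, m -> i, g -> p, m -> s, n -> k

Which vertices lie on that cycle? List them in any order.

DFS with gray/black marking from m:
m gray
  s gray
  s black
  n gray
    i gray
      o gray
      o black
    i black
    k gray
      g gray
        p gray
          q gray
          q black
          h gray
          h black
        p black
        g→q: q black — skip
        g→m: m is gray → back edge
Back edge closes the cycle m → n → k → g → m; its vertices are {g, k, m, n}.

g, k, m, n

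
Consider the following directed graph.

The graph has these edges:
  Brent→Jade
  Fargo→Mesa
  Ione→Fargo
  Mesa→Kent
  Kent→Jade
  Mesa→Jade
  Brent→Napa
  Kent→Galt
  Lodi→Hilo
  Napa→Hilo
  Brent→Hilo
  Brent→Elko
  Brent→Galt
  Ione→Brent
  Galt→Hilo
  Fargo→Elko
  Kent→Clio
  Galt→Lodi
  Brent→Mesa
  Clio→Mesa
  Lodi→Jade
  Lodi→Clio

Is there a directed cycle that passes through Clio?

Clio is on a cycle iff Clio can reach itself via ≥1 edge.
Clio → Mesa → Kent → Clio — yes.

Yes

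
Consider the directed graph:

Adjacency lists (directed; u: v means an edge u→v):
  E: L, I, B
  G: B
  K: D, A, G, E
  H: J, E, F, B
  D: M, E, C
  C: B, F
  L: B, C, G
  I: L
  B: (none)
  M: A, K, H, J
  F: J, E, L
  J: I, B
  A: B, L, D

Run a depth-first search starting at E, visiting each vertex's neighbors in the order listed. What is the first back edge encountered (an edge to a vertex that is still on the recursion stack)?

I→L

DFS from E (visiting each vertex's neighbors in the order listed); mark gray on enter, black on exit:
E gray
  L gray
    B gray
    B black
    C gray
      C→B: B black — skip
      F gray
        J gray
          I gray
            I→L: L is gray → back edge
First back edge: I → L.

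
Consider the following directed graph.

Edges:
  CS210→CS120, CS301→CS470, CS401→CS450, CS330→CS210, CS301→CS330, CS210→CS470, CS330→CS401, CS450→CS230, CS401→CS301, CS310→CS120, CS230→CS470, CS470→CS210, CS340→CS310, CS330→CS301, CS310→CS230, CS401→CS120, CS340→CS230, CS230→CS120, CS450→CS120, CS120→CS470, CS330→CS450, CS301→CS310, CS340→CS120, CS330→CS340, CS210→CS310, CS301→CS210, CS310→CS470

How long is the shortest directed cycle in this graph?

For each vertex v, BFS finds the shortest path from v back to v.
The shortest such closed walk is CS330 → CS301 → CS330, length 2.

2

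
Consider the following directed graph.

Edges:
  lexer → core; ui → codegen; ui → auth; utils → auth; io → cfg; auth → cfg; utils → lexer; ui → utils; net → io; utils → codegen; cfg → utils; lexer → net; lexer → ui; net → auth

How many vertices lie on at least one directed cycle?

A vertex is on a directed cycle iff it belongs to a strongly connected component of size ≥ 2 (or has a self-loop).
The vertices on cycles are {io, ui, cfg, net, auth, lexer, utils} — 7 in total.

7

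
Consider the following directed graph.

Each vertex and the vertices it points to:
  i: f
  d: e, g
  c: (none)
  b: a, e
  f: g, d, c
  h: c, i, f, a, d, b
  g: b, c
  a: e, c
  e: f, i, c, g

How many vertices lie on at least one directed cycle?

A vertex is on a directed cycle iff it belongs to a strongly connected component of size ≥ 2 (or has a self-loop).
The vertices on cycles are {a, b, d, e, f, g, i} — 7 in total.

7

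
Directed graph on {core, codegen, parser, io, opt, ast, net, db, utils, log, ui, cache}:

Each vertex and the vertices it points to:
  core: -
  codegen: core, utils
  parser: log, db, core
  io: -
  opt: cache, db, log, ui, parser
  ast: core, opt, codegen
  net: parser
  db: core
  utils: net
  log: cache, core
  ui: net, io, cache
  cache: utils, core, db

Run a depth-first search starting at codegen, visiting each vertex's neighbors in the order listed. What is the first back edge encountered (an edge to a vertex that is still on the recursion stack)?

cache->utils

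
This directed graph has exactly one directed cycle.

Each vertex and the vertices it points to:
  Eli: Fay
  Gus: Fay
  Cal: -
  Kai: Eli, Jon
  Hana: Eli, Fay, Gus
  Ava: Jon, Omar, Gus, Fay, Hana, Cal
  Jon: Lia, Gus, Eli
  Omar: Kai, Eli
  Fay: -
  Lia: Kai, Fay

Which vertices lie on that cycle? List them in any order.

Jon, Kai, Lia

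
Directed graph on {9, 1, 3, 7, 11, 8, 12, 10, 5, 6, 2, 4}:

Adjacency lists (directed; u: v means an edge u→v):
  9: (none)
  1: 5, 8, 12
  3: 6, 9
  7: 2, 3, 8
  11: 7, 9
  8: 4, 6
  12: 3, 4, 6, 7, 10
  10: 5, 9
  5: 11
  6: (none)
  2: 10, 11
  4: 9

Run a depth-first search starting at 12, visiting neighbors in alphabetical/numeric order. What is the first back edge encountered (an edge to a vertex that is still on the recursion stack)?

DFS from 12 (visiting neighbors in alphabetical/numeric order); mark gray on enter, black on exit:
12 gray
  3 gray
    6 gray
    6 black
    9 gray
    9 black
  3 black
  4 gray
    4→9: 9 black — skip
  4 black
  12→6: 6 black — skip
  7 gray
    2 gray
      10 gray
        5 gray
          11 gray
            11→7: 7 is gray → back edge
First back edge: 11 → 7.

11->7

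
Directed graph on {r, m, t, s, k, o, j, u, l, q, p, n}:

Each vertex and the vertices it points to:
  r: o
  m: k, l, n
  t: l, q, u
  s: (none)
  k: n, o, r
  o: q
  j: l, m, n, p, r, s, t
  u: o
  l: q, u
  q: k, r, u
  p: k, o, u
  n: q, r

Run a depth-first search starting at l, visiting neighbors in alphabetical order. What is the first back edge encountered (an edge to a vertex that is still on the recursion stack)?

DFS from l (visiting neighbors in alphabetical order); mark gray on enter, black on exit:
l gray
  q gray
    k gray
      n gray
        n→q: q is gray → back edge
First back edge: n → q.

n->q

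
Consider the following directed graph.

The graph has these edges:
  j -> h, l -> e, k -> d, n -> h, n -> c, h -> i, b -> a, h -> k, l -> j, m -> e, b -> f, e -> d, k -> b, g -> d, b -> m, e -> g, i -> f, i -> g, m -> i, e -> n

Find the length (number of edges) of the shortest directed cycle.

6

For each vertex v, BFS finds the shortest path from v back to v.
The shortest such closed walk is e → n → h → k → b → m → e, length 6.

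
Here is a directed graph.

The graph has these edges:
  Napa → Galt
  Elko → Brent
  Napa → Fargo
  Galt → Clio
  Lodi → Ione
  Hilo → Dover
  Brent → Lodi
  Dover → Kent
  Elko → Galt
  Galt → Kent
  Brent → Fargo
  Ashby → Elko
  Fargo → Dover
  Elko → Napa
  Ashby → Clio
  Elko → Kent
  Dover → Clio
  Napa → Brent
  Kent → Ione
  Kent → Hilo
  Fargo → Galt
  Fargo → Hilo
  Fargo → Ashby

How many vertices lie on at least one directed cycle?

A vertex is on a directed cycle iff it belongs to a strongly connected component of size ≥ 2 (or has a self-loop).
The vertices on cycles are {Elko, Hilo, Kent, Napa, Ashby, Brent, Dover, Fargo} — 8 in total.

8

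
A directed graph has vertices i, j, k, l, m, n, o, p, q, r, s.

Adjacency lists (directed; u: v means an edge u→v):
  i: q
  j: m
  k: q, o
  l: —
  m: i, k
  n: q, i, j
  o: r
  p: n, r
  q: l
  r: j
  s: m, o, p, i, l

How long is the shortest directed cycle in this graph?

5

For each vertex v, BFS finds the shortest path from v back to v.
The shortest such closed walk is m → k → o → r → j → m, length 5.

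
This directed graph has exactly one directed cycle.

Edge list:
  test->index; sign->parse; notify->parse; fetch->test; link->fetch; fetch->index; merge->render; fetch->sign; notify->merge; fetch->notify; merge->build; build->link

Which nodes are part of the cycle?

DFS with gray/black marking from fetch:
fetch gray
  notify gray
    merge gray
      render gray
      render black
      build gray
        link gray
          link→fetch: fetch is gray → back edge
Back edge closes the cycle fetch → notify → merge → build → link → fetch; its vertices are {link, build, fetch, merge, notify}.

link, build, fetch, merge, notify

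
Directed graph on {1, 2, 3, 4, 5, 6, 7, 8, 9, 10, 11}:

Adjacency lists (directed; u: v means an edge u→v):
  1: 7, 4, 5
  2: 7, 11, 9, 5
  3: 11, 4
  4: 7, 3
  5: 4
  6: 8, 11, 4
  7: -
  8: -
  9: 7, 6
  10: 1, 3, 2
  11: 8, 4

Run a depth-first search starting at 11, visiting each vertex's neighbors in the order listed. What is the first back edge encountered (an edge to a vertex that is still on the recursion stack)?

3→11

DFS from 11 (visiting each vertex's neighbors in the order listed); mark gray on enter, black on exit:
11 gray
  8 gray
  8 black
  4 gray
    7 gray
    7 black
    3 gray
      3→11: 11 is gray → back edge
First back edge: 3 → 11.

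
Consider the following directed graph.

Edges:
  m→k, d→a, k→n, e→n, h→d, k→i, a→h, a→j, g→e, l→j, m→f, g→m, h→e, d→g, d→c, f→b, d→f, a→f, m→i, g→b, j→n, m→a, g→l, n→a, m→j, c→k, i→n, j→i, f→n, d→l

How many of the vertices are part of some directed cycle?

13

A vertex is on a directed cycle iff it belongs to a strongly connected component of size ≥ 2 (or has a self-loop).
The vertices on cycles are {a, c, d, e, f, g, h, i, j, k, l, m, n} — 13 in total.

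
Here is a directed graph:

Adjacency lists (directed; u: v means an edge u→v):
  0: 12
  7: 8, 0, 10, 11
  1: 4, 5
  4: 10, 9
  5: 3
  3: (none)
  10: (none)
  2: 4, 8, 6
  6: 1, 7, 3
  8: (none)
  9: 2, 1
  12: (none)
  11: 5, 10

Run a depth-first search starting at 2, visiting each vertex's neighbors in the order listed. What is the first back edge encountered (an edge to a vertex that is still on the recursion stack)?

DFS from 2 (visiting each vertex's neighbors in the order listed); mark gray on enter, black on exit:
2 gray
  4 gray
    10 gray
    10 black
    9 gray
      9→2: 2 is gray → back edge
First back edge: 9 → 2.

9->2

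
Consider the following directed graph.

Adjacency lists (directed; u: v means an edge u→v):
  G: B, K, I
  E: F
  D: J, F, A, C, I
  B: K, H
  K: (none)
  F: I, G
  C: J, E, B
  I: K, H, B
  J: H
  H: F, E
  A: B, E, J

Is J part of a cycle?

J lies on a cycle iff there is a path from J back to itself.
Exploring from J, it never reaches itself; equivalently, its strongly connected component is a singleton.

No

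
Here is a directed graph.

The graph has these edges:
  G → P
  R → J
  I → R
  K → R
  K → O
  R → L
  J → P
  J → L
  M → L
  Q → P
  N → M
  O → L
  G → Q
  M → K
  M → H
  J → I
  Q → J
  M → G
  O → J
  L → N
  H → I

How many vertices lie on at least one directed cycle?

11

A vertex is on a directed cycle iff it belongs to a strongly connected component of size ≥ 2 (or has a self-loop).
The vertices on cycles are {G, H, I, J, K, L, M, N, O, Q, R} — 11 in total.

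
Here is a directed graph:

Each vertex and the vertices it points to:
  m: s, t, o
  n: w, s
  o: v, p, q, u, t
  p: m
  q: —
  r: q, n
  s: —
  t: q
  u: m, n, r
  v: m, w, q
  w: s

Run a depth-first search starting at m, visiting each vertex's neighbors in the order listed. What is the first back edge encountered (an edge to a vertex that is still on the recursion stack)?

v->m

DFS from m (visiting each vertex's neighbors in the order listed); mark gray on enter, black on exit:
m gray
  s gray
  s black
  t gray
    q gray
    q black
  t black
  o gray
    v gray
      v→m: m is gray → back edge
First back edge: v → m.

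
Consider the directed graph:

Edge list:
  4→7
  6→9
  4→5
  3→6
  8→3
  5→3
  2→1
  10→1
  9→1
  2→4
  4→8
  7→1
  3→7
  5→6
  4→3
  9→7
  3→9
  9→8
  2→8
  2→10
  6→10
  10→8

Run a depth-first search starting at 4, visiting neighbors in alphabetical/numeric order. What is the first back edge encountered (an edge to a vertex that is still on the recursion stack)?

8→3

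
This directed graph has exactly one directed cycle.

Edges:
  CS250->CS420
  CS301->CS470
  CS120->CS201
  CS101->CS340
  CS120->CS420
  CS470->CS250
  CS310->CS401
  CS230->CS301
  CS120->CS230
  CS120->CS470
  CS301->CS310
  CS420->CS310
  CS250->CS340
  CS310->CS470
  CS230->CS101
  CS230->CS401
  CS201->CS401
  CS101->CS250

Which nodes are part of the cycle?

CS250, CS310, CS420, CS470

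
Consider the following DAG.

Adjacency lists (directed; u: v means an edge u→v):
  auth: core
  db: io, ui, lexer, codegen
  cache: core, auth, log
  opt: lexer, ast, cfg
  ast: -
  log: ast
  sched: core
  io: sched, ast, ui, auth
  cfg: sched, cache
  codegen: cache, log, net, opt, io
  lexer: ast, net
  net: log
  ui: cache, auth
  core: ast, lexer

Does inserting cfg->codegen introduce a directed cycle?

Yes

Adding cfg→codegen creates a cycle iff codegen can already reach cfg.
Path from codegen: codegen → opt → cfg.
So codegen → … → cfg → codegen is a cycle.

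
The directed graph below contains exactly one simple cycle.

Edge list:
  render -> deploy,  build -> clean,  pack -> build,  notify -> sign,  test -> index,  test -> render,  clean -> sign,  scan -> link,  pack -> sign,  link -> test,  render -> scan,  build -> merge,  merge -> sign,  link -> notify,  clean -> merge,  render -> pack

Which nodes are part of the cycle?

DFS with gray/black marking from render:
render gray
  deploy gray
  deploy black
  scan gray
    link gray
      test gray
        index gray
        index black
        test→render: render is gray → back edge
Back edge closes the cycle render → scan → link → test → render; its vertices are {link, scan, test, render}.

link, scan, test, render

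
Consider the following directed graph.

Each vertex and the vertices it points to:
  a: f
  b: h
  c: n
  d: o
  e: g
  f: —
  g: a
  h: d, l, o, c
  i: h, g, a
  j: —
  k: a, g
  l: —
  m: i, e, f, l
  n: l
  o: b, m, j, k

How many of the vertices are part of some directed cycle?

A vertex is on a directed cycle iff it belongs to a strongly connected component of size ≥ 2 (or has a self-loop).
The vertices on cycles are {b, d, h, i, m, o} — 6 in total.

6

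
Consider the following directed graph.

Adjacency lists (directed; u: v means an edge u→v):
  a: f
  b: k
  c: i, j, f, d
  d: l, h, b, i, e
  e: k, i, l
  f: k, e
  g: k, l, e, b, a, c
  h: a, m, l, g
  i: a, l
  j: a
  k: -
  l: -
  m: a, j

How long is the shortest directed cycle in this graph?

For each vertex v, BFS finds the shortest path from v back to v.
The shortest such closed walk is h → g → c → d → h, length 4.

4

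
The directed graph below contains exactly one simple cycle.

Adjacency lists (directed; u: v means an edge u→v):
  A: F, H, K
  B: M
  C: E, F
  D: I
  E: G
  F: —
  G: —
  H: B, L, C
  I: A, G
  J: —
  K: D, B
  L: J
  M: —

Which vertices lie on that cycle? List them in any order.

A, D, I, K

DFS with gray/black marking from D:
D gray
  I gray
    A gray
      F gray
      F black
      H gray
        B gray
          M gray
          M black
        B black
        L gray
          J gray
          J black
        L black
        C gray
          E gray
            G gray
            G black
          E black
          C→F: F black — skip
        C black
      H black
      K gray
        K→D: D is gray → back edge
Back edge closes the cycle D → I → A → K → D; its vertices are {A, D, I, K}.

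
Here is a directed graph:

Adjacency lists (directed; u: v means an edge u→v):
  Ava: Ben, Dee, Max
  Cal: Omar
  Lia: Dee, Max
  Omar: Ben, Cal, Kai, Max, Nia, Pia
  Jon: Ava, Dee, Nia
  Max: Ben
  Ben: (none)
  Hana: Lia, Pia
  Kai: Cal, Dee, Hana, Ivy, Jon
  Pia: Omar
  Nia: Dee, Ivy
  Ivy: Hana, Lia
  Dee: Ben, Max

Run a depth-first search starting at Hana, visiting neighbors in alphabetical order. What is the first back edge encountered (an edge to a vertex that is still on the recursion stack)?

Cal->Omar

DFS from Hana (visiting neighbors in alphabetical order); mark gray on enter, black on exit:
Hana gray
  Lia gray
    Dee gray
      Ben gray
      Ben black
      Max gray
        Max→Ben: Ben black — skip
      Max black
    Dee black
    Lia→Max: Max black — skip
  Lia black
  Pia gray
    Omar gray
      Omar→Ben: Ben black — skip
      Cal gray
        Cal→Omar: Omar is gray → back edge
First back edge: Cal → Omar.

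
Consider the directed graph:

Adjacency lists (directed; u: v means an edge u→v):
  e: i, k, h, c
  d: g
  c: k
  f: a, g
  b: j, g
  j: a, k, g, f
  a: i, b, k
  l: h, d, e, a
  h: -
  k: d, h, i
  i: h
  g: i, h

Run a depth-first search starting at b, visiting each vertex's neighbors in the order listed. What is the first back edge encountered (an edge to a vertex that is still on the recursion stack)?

DFS from b (visiting each vertex's neighbors in the order listed); mark gray on enter, black on exit:
b gray
  j gray
    a gray
      i gray
        h gray
        h black
      i black
      a→b: b is gray → back edge
First back edge: a → b.

a→b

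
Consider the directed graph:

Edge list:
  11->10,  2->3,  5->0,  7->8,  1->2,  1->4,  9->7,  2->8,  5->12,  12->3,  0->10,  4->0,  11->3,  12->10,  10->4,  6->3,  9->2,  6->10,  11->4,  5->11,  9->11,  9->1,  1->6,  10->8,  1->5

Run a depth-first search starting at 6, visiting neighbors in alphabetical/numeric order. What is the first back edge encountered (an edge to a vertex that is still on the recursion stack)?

0->10

DFS from 6 (visiting neighbors in alphabetical/numeric order); mark gray on enter, black on exit:
6 gray
  3 gray
  3 black
  10 gray
    4 gray
      0 gray
        0→10: 10 is gray → back edge
First back edge: 0 → 10.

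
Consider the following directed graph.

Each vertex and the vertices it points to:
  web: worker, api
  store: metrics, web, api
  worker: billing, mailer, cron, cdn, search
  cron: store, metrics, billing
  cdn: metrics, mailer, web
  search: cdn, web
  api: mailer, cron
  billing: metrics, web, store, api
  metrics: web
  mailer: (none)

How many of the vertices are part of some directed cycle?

9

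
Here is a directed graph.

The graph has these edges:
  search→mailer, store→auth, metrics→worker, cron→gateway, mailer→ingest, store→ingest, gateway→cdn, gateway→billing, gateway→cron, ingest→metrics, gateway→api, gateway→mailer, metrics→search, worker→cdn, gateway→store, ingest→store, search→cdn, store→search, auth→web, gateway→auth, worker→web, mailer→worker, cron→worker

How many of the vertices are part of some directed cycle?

7

A vertex is on a directed cycle iff it belongs to a strongly connected component of size ≥ 2 (or has a self-loop).
The vertices on cycles are {cron, store, ingest, mailer, search, gateway, metrics} — 7 in total.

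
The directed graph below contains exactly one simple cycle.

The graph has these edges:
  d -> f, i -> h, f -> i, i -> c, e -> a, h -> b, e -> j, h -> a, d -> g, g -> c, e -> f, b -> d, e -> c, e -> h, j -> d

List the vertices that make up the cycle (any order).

DFS with gray/black marking from h:
h gray
  b gray
    d gray
      f gray
        i gray
          c gray
          c black
          i→h: h is gray → back edge
Back edge closes the cycle h → b → d → f → i → h; its vertices are {b, d, f, h, i}.

b, d, f, h, i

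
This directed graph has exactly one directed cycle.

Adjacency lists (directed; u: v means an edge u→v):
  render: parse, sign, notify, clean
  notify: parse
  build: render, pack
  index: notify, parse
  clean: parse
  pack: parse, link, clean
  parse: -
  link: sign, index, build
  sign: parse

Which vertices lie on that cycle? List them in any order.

link, pack, build

DFS with gray/black marking from build:
build gray
  render gray
    parse gray
    parse black
    sign gray
      sign→parse: parse black — skip
    sign black
    notify gray
      notify→parse: parse black — skip
    notify black
    clean gray
      clean→parse: parse black — skip
    clean black
  render black
  pack gray
    pack→parse: parse black — skip
    link gray
      link→sign: sign black — skip
      index gray
        index→notify: notify black — skip
        index→parse: parse black — skip
      index black
      link→build: build is gray → back edge
Back edge closes the cycle build → pack → link → build; its vertices are {link, pack, build}.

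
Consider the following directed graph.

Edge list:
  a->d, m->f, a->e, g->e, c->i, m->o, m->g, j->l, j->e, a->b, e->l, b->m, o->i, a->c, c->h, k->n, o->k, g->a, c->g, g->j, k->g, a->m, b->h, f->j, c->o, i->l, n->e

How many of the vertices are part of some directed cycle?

7

A vertex is on a directed cycle iff it belongs to a strongly connected component of size ≥ 2 (or has a self-loop).
The vertices on cycles are {a, b, c, g, k, m, o} — 7 in total.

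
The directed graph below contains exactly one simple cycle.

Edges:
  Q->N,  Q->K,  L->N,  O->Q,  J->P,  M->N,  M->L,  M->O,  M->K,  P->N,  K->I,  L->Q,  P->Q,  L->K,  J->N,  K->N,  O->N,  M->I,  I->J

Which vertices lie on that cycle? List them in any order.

I, J, K, P, Q

DFS with gray/black marking from I:
I gray
  J gray
    N gray
    N black
    P gray
      P→N: N black — skip
      Q gray
        Q→N: N black — skip
        K gray
          K→I: I is gray → back edge
Back edge closes the cycle I → J → P → Q → K → I; its vertices are {I, J, K, P, Q}.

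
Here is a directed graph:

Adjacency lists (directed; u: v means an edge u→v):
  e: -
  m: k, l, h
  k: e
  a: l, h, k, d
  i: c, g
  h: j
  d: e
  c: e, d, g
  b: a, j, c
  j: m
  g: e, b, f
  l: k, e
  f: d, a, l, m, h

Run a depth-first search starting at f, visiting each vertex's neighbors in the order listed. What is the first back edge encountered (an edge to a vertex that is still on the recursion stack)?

m→h

DFS from f (visiting each vertex's neighbors in the order listed); mark gray on enter, black on exit:
f gray
  d gray
    e gray
    e black
  d black
  a gray
    l gray
      k gray
        k→e: e black — skip
      k black
      l→e: e black — skip
    l black
    h gray
      j gray
        m gray
          m→k: k black — skip
          m→l: l black — skip
          m→h: h is gray → back edge
First back edge: m → h.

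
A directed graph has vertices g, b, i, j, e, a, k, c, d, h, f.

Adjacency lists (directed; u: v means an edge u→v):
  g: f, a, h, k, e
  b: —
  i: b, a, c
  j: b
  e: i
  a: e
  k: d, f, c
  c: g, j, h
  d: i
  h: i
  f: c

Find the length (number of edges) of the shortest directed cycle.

For each vertex v, BFS finds the shortest path from v back to v.
The shortest such closed walk is c → h → i → c, length 3.

3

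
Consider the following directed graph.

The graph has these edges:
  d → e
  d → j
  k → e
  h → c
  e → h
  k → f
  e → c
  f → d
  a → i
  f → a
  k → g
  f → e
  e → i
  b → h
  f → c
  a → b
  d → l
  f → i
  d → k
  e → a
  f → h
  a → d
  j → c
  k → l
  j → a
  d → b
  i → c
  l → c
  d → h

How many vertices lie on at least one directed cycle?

A vertex is on a directed cycle iff it belongs to a strongly connected component of size ≥ 2 (or has a self-loop).
The vertices on cycles are {a, d, e, f, j, k} — 6 in total.

6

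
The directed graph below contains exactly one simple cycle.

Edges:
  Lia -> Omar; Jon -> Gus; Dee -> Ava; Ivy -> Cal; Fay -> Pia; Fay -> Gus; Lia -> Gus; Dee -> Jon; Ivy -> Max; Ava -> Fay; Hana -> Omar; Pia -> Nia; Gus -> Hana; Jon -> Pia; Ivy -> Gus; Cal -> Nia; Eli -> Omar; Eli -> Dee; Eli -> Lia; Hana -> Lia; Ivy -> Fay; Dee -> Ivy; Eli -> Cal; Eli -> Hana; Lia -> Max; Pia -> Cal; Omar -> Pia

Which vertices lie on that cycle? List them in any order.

Gus, Lia, Hana

DFS with gray/black marking from Hana:
Hana gray
  Lia gray
    Max gray
    Max black
    Gus gray
      Gus→Hana: Hana is gray → back edge
Back edge closes the cycle Hana → Lia → Gus → Hana; its vertices are {Gus, Lia, Hana}.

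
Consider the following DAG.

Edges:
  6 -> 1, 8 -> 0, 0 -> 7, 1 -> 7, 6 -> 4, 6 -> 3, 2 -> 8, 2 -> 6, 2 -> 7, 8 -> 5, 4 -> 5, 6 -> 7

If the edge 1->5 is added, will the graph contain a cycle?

Adding 1→5 creates a cycle iff 5 can already reach 1.
Explore from 5: no path reaches 1. The graph stays acyclic.

No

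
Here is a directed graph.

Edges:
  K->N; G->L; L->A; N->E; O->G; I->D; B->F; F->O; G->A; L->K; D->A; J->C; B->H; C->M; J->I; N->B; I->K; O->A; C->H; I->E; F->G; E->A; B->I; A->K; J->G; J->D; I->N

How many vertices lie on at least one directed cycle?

11

A vertex is on a directed cycle iff it belongs to a strongly connected component of size ≥ 2 (or has a self-loop).
The vertices on cycles are {A, B, D, E, F, G, I, K, L, N, O} — 11 in total.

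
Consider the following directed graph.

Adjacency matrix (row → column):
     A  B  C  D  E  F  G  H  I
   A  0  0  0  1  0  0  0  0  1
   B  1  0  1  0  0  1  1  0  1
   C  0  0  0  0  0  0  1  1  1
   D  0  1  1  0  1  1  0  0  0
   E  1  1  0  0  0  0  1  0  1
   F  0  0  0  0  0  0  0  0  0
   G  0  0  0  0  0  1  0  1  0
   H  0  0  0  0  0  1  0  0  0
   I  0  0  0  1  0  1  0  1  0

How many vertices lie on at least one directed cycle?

6

A vertex is on a directed cycle iff it belongs to a strongly connected component of size ≥ 2 (or has a self-loop).
The vertices on cycles are {A, B, C, D, E, I} — 6 in total.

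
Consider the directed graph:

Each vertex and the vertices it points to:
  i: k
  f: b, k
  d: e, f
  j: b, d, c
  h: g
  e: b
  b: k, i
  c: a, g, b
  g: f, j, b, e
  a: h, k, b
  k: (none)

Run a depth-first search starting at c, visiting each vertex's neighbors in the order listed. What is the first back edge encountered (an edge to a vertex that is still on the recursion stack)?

DFS from c (visiting each vertex's neighbors in the order listed); mark gray on enter, black on exit:
c gray
  a gray
    h gray
      g gray
        f gray
          b gray
            k gray
            k black
            i gray
              i→k: k black — skip
            i black
          b black
          f→k: k black — skip
        f black
        j gray
          j→b: b black — skip
          d gray
            e gray
              e→b: b black — skip
            e black
            d→f: f black — skip
          d black
          j→c: c is gray → back edge
First back edge: j → c.

j→c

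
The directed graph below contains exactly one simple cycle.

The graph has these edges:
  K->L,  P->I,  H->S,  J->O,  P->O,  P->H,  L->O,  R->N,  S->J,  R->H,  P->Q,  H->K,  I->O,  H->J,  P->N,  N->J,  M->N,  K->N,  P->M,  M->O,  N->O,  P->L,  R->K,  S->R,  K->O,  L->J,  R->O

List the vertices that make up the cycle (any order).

H, R, S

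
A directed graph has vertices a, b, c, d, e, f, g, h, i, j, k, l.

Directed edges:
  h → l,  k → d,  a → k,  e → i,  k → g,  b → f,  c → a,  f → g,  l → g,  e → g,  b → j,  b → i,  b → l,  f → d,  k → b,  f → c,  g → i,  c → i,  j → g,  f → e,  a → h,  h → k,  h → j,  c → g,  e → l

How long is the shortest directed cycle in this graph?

For each vertex v, BFS finds the shortest path from v back to v.
The shortest such closed walk is c → a → k → b → f → c, length 5.

5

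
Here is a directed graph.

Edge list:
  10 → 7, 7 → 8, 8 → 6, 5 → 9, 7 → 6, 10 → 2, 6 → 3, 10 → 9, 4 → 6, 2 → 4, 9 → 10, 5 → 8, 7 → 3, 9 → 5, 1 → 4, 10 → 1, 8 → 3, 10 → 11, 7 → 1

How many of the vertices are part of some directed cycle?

3

A vertex is on a directed cycle iff it belongs to a strongly connected component of size ≥ 2 (or has a self-loop).
The vertices on cycles are {5, 9, 10} — 3 in total.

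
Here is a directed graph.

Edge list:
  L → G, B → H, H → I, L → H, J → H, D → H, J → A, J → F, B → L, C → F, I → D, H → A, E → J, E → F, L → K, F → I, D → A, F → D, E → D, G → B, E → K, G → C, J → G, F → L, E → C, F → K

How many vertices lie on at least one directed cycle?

A vertex is on a directed cycle iff it belongs to a strongly connected component of size ≥ 2 (or has a self-loop).
The vertices on cycles are {B, C, D, F, G, H, I, L} — 8 in total.

8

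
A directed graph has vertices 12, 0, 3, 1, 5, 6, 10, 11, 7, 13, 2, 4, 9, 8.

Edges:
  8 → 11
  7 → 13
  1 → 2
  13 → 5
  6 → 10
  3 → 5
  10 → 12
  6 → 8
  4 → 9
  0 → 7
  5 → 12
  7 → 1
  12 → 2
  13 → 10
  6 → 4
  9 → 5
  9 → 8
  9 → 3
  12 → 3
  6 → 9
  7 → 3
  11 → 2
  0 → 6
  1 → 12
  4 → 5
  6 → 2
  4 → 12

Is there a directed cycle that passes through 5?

5 is on a cycle iff 5 can reach itself via ≥1 edge.
5 → 12 → 3 → 5 — yes.

Yes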